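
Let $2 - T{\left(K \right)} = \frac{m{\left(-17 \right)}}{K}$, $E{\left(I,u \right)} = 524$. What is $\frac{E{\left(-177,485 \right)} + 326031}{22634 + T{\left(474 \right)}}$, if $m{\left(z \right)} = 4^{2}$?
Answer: $\frac{77393535}{5364724} \approx 14.426$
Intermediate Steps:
$m{\left(z \right)} = 16$
$T{\left(K \right)} = 2 - \frac{16}{K}$
$\frac{E{\left(-177,485 \right)} + 326031}{22634 + T{\left(474 \right)}} = \frac{524 + 326031}{22634 + \left(2 - \frac{16}{474}\right)} = \frac{326555}{22634 + \left(2 - \frac{8}{237}\right)} = \frac{326555}{22634 + \frac{466}{237}} = \frac{326555}{\frac{5364724}{237}} = 326555 \cdot \frac{237}{5364724} = \frac{77393535}{5364724}$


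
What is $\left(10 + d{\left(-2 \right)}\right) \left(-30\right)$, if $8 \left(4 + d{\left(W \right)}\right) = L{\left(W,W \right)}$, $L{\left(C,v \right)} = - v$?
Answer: $- \frac{375}{2} \approx -187.5$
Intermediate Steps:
$d{\left(W \right)} = -4 - \frac{W}{8}$ ($d{\left(W \right)} = -4 + \frac{\left(-1\right) W}{8} = -4 - \frac{W}{8}$)
$\left(10 + d{\left(-2 \right)}\right) \left(-30\right) = \left(10 - \frac{15}{4}\right) \left(-30\right) = \frac{25}{4} \left(-30\right) = - \frac{375}{2}$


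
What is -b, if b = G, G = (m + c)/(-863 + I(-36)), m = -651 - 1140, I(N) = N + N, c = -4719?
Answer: -1302/187 ≈ -6.9626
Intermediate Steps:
I(N) = 2*N
m = -1791
G = 1302/187 (G = (-1791 - 4719)/(-863 + 2*(-36)) = -6510/(-863 - 72) = -6510/(-935) = -6510*(-1/935) = 1302/187 ≈ 6.9626)
b = 1302/187 ≈ 6.9626
-b = -1*1302/187 = -1302/187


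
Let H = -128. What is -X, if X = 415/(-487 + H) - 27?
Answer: 3404/123 ≈ 27.675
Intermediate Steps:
X = -3404/123 (X = 415/(-487 - 128) - 27 = 415/(-615) - 27 = -1/615*415 - 27 = -83/123 - 27 = -3404/123 ≈ -27.675)
-X = -1*(-3404/123) = 3404/123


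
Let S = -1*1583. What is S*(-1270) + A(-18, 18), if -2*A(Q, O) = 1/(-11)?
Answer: 44229021/22 ≈ 2.0104e+6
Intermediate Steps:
A(Q, O) = 1/22 (A(Q, O) = -½/(-11) = -½*(-1/11) = 1/22)
S = -1583
S*(-1270) + A(-18, 18) = -1583*(-1270) + 1/22 = 2010410 + 1/22 = 44229021/22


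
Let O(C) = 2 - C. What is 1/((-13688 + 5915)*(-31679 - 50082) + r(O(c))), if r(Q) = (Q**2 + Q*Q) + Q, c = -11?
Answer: 1/635528604 ≈ 1.5735e-9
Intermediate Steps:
r(Q) = Q + 2*Q**2 (r(Q) = (Q**2 + Q**2) + Q = 2*Q**2 + Q = Q + 2*Q**2)
1/((-13688 + 5915)*(-31679 - 50082) + r(O(c))) = 1/((-13688 + 5915)*(-31679 - 50082) + (2 - 1*(-11))*(1 + 2*(2 - 1*(-11)))) = 1/(-7773*(-81761) + (2 + 11)*(1 + 2*(2 + 11))) = 1/(635528253 + 13*(1 + 2*13)) = 1/(635528253 + 13*(1 + 26)) = 1/(635528253 + 13*27) = 1/(635528253 + 351) = 1/635528604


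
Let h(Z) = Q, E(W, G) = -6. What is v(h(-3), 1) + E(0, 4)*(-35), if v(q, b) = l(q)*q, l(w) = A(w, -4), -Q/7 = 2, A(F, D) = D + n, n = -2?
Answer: 294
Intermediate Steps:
A(F, D) = -2 + D (A(F, D) = D - 2 = -2 + D)
Q = -14 (Q = -7*2 = -14)
l(w) = -6 (l(w) = -2 - 4 = -6)
h(Z) = -14
v(q, b) = -6*q
v(h(-3), 1) + E(0, 4)*(-35) = -6*(-14) - 6*(-35) = 84 + 210 = 294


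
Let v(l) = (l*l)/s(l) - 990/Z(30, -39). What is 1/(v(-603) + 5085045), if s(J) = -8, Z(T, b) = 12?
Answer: 8/40316091 ≈ 1.9843e-7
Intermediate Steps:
v(l) = -165/2 - l²/8 (v(l) = (l*l)/(-8) - 990/12 = l²*(-⅛) - 990*1/12 = -l²/8 - 165/2 = -165/2 - l²/8)
1/(v(-603) + 5085045) = 1/((-165/2 - ⅛*(-603)²) + 5085045) = 1/((-165/2 - ⅛*363609) + 5085045) = 1/((-165/2 - 363609/8) + 5085045) = 1/(-364269/8 + 5085045) = 1/(40316091/8) = 8/40316091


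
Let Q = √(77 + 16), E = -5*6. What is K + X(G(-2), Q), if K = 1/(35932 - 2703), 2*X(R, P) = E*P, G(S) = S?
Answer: 1/33229 - 15*√93 ≈ -144.65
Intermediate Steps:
E = -30
Q = √93 ≈ 9.6436
X(R, P) = -15*P (X(R, P) = (-30*P)/2 = -15*P)
K = 1/33229 ≈ 3.0094e-5
K + X(G(-2), Q) = 1/33229 - 15*√93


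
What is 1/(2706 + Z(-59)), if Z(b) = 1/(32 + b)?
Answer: 27/73061 ≈ 0.00036955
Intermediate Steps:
1/(2706 + Z(-59)) = 1/(2706 + 1/(32 - 59)) = 1/(2706 + 1/(-27)) = 1/(2706 - 1/27) = 1/(73061/27) = 27/73061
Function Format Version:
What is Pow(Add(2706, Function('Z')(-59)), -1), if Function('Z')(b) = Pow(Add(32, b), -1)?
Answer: Rational(27, 73061) ≈ 0.00036955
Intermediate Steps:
Pow(Add(2706, Function('Z')(-59)), -1) = Pow(Add(2706, Pow(Add(32, -59), -1)), -1) = Pow(Add(2706, Pow(-27, -1)), -1) = Pow(Add(2706, Rational(-1, 27)), -1) = Pow(Rational(73061, 27), -1) = Rational(27, 73061)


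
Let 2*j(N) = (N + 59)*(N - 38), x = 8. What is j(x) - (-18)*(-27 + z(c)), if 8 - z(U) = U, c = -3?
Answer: -1293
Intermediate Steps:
j(N) = (-38 + N)*(59 + N)/2 (j(N) = ((N + 59)*(N - 38))/2 = ((59 + N)*(-38 + N))/2 = ((-38 + N)*(59 + N))/2 = (-38 + N)*(59 + N)/2)
z(U) = 8 - U
j(x) - (-18)*(-27 + z(c)) = (-1121 + (½)*8² + (21/2)*8) - (-18)*(-27 + (8 - 1*(-3))) = (-1121 + (½)*64 + 84) - (-18)*(-27 + (8 + 3)) = (-1121 + 32 + 84) - (-18)*(-27 + 11) = -1005 - (-18)*(-16) = -1005 - 1*288 = -1005 - 288 = -1293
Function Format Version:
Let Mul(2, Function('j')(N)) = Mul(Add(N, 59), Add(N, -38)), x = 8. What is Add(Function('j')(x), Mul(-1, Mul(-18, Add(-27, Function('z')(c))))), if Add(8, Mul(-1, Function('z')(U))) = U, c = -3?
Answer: -1293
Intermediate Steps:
Function('j')(N) = Mul(Rational(1, 2), Add(-38, N), Add(59, N)) (Function('j')(N) = Mul(Rational(1, 2), Mul(Add(N, 59), Add(N, -38))) = Mul(Rational(1, 2), Mul(Add(59, N), Add(-38, N))) = Mul(Rational(1, 2), Mul(Add(-38, N), Add(59, N))) = Mul(Rational(1, 2), Add(-38, N), Add(59, N)))
Function('z')(U) = Add(8, Mul(-1, U))
Add(Function('j')(x), Mul(-1, Mul(-18, Add(-27, Function('z')(c))))) = Add(Add(-1121, Mul(Rational(1, 2), Pow(8, 2)), Mul(Rational(21, 2), 8)), Mul(-1, Mul(-18, Add(-27, Add(8, Mul(-1, -3)))))) = Add(Add(-1121, Mul(Rational(1, 2), 64), 84), Mul(-1, Mul(-18, Add(-27, Add(8, 3))))) = Add(Add(-1121, 32, 84), Mul(-1, Mul(-18, Add(-27, 11)))) = Add(-1005, Mul(-1, Mul(-18, -16))) = Add(-1005, Mul(-1, 288)) = Add(-1005, -288) = -1293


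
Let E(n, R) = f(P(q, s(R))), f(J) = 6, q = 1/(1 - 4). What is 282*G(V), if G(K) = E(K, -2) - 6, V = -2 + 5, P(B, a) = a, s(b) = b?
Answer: 0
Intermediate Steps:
q = -⅓ (q = 1/(-3) = -⅓ ≈ -0.33333)
V = 3
E(n, R) = 6
G(K) = 0 (G(K) = 6 - 6 = 0)
282*G(V) = 282*0 = 0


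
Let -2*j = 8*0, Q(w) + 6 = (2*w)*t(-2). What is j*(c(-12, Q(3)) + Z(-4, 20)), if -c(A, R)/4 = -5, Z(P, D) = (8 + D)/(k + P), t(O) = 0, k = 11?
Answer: 0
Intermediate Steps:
Q(w) = -6 (Q(w) = -6 + (2*w)*0 = -6 + 0 = -6)
Z(P, D) = (8 + D)/(11 + P)
c(A, R) = 20 (c(A, R) = -4*(-5) = 20)
j = 0 (j = -4*0 = -½*0 = 0)
j*(c(-12, Q(3)) + Z(-4, 20)) = 0*(20 + (8 + 20)/(11 - 4)) = 0*(20 + 28/7) = 0*(20 + (⅐)*28) = 0*(20 + 4) = 0*24 = 0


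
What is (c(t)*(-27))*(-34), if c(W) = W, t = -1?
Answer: -918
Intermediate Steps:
(c(t)*(-27))*(-34) = -1*(-27)*(-34) = 27*(-34) = -918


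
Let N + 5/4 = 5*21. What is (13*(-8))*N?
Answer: -10790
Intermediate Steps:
N = 415/4 (N = -5/4 + 5*21 = -5/4 + 105 = 415/4 ≈ 103.75)
(13*(-8))*N = (13*(-8))*(415/4) = -104*415/4 = -10790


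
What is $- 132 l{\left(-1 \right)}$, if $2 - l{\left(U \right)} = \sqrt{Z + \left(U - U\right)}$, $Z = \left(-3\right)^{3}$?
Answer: $-264 + 396 i \sqrt{3} \approx -264.0 + 685.89 i$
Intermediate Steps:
$Z = -27$
$l{\left(U \right)} = 2 - 3 i \sqrt{3}$ ($l{\left(U \right)} = 2 - \sqrt{-27 + \left(U - U\right)} = 2 - \sqrt{-27 + 0} = 2 - \sqrt{-27} = 2 - 3 i \sqrt{3}$)
$- 132 l{\left(-1 \right)} = - 132 \left(2 - 3 i \sqrt{3}\right) = -264 + 396 i \sqrt{3}$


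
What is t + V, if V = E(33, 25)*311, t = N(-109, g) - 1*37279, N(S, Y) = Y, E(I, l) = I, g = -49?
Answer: -27065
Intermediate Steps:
t = -37328 (t = -49 - 1*37279 = -49 - 37279 = -37328)
V = 10263 (V = 33*311 = 10263)
t + V = -37328 + 10263 = -27065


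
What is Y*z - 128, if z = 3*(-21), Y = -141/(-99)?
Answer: -2395/11 ≈ -217.73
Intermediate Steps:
Y = 47/33 (Y = -141*(-1/99) = 47/33 ≈ 1.4242)
z = -63
Y*z - 128 = (47/33)*(-63) - 128 = -987/11 - 128 = -2395/11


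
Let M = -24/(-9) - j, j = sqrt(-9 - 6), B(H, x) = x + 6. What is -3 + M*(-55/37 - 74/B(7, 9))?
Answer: -33499/1665 + 3563*I*sqrt(15)/555 ≈ -20.12 + 24.864*I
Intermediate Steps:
B(H, x) = 6 + x
j = I*sqrt(15) (j = sqrt(-15) = I*sqrt(15) ≈ 3.873*I)
M = 8/3 - I*sqrt(15) (M = -24/(-9) - I*sqrt(15) = -24*(-1/9) - I*sqrt(15) = 8/3 - I*sqrt(15) ≈ 2.6667 - 3.873*I)
-3 + M*(-55/37 - 74/B(7, 9)) = -3 + (8/3 - I*sqrt(15))*(-55/37 - 74/(6 + 9)) = -3 + (8/3 - I*sqrt(15))*(-55*1/37 - 74/15) = -3 + (8/3 - I*sqrt(15))*(-55/37 - 74*1/15) = -3 + (8/3 - I*sqrt(15))*(-55/37 - 74/15) = -3 + (8/3 - I*sqrt(15))*(-3563/555) = -3 + (-28504/1665 + 3563*I*sqrt(15)/555) = -33499/1665 + 3563*I*sqrt(15)/555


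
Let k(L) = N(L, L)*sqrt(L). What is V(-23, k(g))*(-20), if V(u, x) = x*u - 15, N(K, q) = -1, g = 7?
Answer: 300 - 460*sqrt(7) ≈ -917.05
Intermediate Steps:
k(L) = -sqrt(L)
V(u, x) = -15 + u*x (V(u, x) = u*x - 15 = -15 + u*x)
V(-23, k(g))*(-20) = (-15 - (-23)*sqrt(7))*(-20) = (-15 + 23*sqrt(7))*(-20) = 300 - 460*sqrt(7)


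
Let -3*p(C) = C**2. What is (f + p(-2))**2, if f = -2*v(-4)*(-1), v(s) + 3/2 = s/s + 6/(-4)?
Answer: 256/9 ≈ 28.444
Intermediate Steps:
v(s) = -2 (v(s) = -3/2 + (s/s + 6/(-4)) = -3/2 + (1 + 6*(-1/4)) = -3/2 + (1 - 3/2) = -3/2 - 1/2 = -2)
f = -4 (f = -2*(-2)*(-1) = 4*(-1) = -4)
p(C) = -C**2/3
(f + p(-2))**2 = (-4 - 1/3*(-2)**2)**2 = (-4 - 1/3*4)**2 = (-4 - 4/3)**2 = (-16/3)**2 = 256/9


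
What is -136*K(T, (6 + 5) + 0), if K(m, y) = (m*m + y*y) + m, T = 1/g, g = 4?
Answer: -32997/2 ≈ -16499.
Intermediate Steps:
T = ¼ (T = 1/4 = ¼ ≈ 0.25000)
K(m, y) = m + m² + y² (K(m, y) = (m² + y²) + m = m + m² + y²)
-136*K(T, (6 + 5) + 0) = -136*(¼ + (¼)² + ((6 + 5) + 0)²) = -136*(¼ + 1/16 + (11 + 0)²) = -136*(¼ + 1/16 + 11²) = -136*(¼ + 1/16 + 121) = -136*1941/16 = -32997/2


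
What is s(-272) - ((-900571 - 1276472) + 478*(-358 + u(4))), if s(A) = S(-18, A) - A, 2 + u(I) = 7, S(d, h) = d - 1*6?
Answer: 2346025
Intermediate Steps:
S(d, h) = -6 + d (S(d, h) = d - 6 = -6 + d)
u(I) = 5 (u(I) = -2 + 7 = 5)
s(A) = -24 - A (s(A) = (-6 - 18) - A = -24 - A)
s(-272) - ((-900571 - 1276472) + 478*(-358 + u(4))) = (-24 - 1*(-272)) - ((-900571 - 1276472) + 478*(-358 + 5)) = (-24 + 272) - (-2177043 + 478*(-353)) = 248 - (-2177043 - 168734) = 248 - 1*(-2345777) = 248 + 2345777 = 2346025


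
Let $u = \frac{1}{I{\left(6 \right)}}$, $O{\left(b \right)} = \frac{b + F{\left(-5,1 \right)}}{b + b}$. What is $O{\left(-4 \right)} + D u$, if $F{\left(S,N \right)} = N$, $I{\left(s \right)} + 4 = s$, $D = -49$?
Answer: $- \frac{193}{8} \approx -24.125$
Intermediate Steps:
$I{\left(s \right)} = -4 + s$
$O{\left(b \right)} = \frac{1 + b}{2 b}$ ($O{\left(b \right)} = \frac{b + 1}{b + b} = \frac{1 + b}{2 b}$)
$u = \frac{1}{2}$ ($u = \frac{1}{-4 + 6} = \frac{1}{2} \approx 0.5$)
$O{\left(-4 \right)} + D u = \frac{1 - 4}{2 \left(-4\right)} - \frac{49}{2} = \frac{1}{2} \left(- \frac{1}{4}\right) \left(-3\right) - \frac{49}{2} = \frac{3}{8} - \frac{49}{2} = - \frac{193}{8}$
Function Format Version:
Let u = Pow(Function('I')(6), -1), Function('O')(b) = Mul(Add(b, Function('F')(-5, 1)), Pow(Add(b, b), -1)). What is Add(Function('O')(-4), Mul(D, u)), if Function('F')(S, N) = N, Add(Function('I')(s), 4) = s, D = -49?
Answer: Rational(-193, 8) ≈ -24.125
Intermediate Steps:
Function('I')(s) = Add(-4, s)
Function('O')(b) = Mul(Rational(1, 2), Pow(b, -1), Add(1, b)) (Function('O')(b) = Mul(Add(b, 1), Pow(Add(b, b), -1)) = Mul(Add(1, b), Pow(Mul(2, b), -1)) = Mul(Add(1, b), Mul(Rational(1, 2), Pow(b, -1))) = Mul(Rational(1, 2), Pow(b, -1), Add(1, b)))
u = Rational(1, 2) (u = Pow(Add(-4, 6), -1) = Pow(2, -1) = Rational(1, 2) ≈ 0.50000)
Add(Function('O')(-4), Mul(D, u)) = Add(Mul(Rational(1, 2), Pow(-4, -1), Add(1, -4)), Mul(-49, Rational(1, 2))) = Add(Mul(Rational(1, 2), Rational(-1, 4), -3), Rational(-49, 2)) = Add(Rational(3, 8), Rational(-49, 2)) = Rational(-193, 8)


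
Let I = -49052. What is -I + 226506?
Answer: 275558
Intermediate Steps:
-I + 226506 = -1*(-49052) + 226506 = 49052 + 226506 = 275558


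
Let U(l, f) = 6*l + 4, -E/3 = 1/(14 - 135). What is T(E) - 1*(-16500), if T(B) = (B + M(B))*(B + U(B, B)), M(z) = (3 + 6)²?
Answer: 246527520/14641 ≈ 16838.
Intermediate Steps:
E = 3/121 (E = -3/(14 - 135) = -3/(-121) = -3*(-1/121) = 3/121 ≈ 0.024793)
U(l, f) = 4 + 6*l
M(z) = 81 (M(z) = 9² = 81)
T(B) = (4 + 7*B)*(81 + B) (T(B) = (B + 81)*(B + (4 + 6*B)) = (81 + B)*(4 + 7*B) = (4 + 7*B)*(81 + B))
T(E) - 1*(-16500) = (324 + 7*(3/121)² + 571*(3/121)) - 1*(-16500) = (324 + 7*(9/14641) + 1713/121) + 16500 = (324 + 63/14641 + 1713/121) + 16500 = 4951020/14641 + 16500 = 246527520/14641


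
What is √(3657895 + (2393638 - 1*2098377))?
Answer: 2*√988289 ≈ 1988.3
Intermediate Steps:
√(3657895 + (2393638 - 1*2098377)) = √(3657895 + (2393638 - 2098377)) = √(3657895 + 295261) = √3953156 = 2*√988289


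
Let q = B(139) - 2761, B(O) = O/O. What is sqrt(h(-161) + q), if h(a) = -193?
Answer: I*sqrt(2953) ≈ 54.341*I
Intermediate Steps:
B(O) = 1
q = -2760 (q = 1 - 2761 = -2760)
sqrt(h(-161) + q) = sqrt(-193 - 2760) = sqrt(-2953) = I*sqrt(2953)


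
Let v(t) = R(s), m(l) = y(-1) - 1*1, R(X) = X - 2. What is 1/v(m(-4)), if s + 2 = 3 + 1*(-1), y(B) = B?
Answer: -½ ≈ -0.50000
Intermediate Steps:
s = 0 (s = -2 + (3 + 1*(-1)) = -2 + (3 - 1) = -2 + 2 = 0)
R(X) = -2 + X
m(l) = -2 (m(l) = -1 - 1*1 = -1 - 1 = -2)
v(t) = -2 (v(t) = -2 + 0 = -2)
1/v(m(-4)) = 1/(-2) = -½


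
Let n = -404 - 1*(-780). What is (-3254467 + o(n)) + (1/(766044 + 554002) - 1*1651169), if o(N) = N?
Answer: -6475168841959/1320046 ≈ -4.9053e+6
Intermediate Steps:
n = 376 (n = -404 + 780 = 376)
(-3254467 + o(n)) + (1/(766044 + 554002) - 1*1651169) = (-3254467 + 376) + (1/(766044 + 554002) - 1*1651169) = -3254091 + (1/1320046 - 1651169) = -3254091 - 2179619033773/1320046 = -6475168841959/1320046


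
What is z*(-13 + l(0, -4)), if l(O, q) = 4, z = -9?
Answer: 81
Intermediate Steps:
z*(-13 + l(0, -4)) = -9*(-13 + 4) = -9*(-9) = 81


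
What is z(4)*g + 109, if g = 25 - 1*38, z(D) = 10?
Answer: -21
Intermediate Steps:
g = -13 (g = 25 - 38 = -13)
z(4)*g + 109 = 10*(-13) + 109 = -130 + 109 = -21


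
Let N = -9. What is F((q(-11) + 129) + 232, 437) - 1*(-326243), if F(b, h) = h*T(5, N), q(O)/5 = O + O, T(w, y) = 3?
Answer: 327554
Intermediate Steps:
q(O) = 10*O (q(O) = 5*(O + O) = 5*(2*O) = 10*O)
F(b, h) = 3*h (F(b, h) = h*3 = 3*h)
F((q(-11) + 129) + 232, 437) - 1*(-326243) = 3*437 - 1*(-326243) = 1311 + 326243 = 327554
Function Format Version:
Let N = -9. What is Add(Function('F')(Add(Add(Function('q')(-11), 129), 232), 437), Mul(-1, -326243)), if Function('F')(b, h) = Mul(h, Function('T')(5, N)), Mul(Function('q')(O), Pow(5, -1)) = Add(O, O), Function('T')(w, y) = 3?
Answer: 327554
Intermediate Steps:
Function('q')(O) = Mul(10, O) (Function('q')(O) = Mul(5, Add(O, O)) = Mul(5, Mul(2, O)) = Mul(10, O))
Function('F')(b, h) = Mul(3, h) (Function('F')(b, h) = Mul(h, 3) = Mul(3, h))
Add(Function('F')(Add(Add(Function('q')(-11), 129), 232), 437), Mul(-1, -326243)) = Add(Mul(3, 437), Mul(-1, -326243)) = Add(1311, 326243) = 327554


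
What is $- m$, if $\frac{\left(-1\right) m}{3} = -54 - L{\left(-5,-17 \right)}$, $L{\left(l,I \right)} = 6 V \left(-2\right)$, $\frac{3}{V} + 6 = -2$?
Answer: $- \frac{351}{2} \approx -175.5$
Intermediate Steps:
$V = - \frac{3}{8}$ ($V = \frac{3}{-6 - 2} = \frac{3}{-8} = 3 \left(- \frac{1}{8}\right) = - \frac{3}{8} \approx -0.375$)
$L{\left(l,I \right)} = \frac{9}{2}$ ($L{\left(l,I \right)} = 6 \left(- \frac{3}{8}\right) \left(-2\right) = \left(- \frac{9}{4}\right) \left(-2\right) = \frac{9}{2}$)
$m = \frac{351}{2}$ ($m = - 3 \left(-54 - \frac{9}{2}\right) = \left(-3\right) \left(- \frac{117}{2}\right) = \frac{351}{2} \approx 175.5$)
$- m = \left(-1\right) \frac{351}{2} = - \frac{351}{2}$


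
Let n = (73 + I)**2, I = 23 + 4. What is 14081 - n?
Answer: 4081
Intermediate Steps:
I = 27
n = 10000 (n = (73 + 27)**2 = 100**2 = 10000)
14081 - n = 14081 - 1*10000 = 14081 - 10000 = 4081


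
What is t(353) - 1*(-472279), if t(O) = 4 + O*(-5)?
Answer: 470518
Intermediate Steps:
t(O) = 4 - 5*O
t(353) - 1*(-472279) = (4 - 5*353) - 1*(-472279) = (4 - 1765) + 472279 = -1761 + 472279 = 470518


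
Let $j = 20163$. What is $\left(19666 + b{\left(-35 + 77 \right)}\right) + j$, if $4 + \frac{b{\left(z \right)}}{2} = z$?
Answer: $39905$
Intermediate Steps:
$b{\left(z \right)} = -8 + 2 z$
$\left(19666 + b{\left(-35 + 77 \right)}\right) + j = \left(19666 - \left(8 - 2 \left(-35 + 77\right)\right)\right) + 20163 = \left(19666 + \left(-8 + 2 \cdot 42\right)\right) + 20163 = \left(19666 + \left(-8 + 84\right)\right) + 20163 = \left(19666 + 76\right) + 20163 = 19742 + 20163 = 39905$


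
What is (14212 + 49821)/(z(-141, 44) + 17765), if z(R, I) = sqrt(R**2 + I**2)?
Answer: 1137546245/315573408 - 64033*sqrt(21817)/315573408 ≈ 3.5747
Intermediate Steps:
z(R, I) = sqrt(I**2 + R**2)
(14212 + 49821)/(z(-141, 44) + 17765) = (14212 + 49821)/(sqrt(44**2 + (-141)**2) + 17765) = 64033/(sqrt(1936 + 19881) + 17765) = 64033/(sqrt(21817) + 17765) = 64033/(17765 + sqrt(21817))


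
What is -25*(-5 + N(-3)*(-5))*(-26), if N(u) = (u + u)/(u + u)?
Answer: -6500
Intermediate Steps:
N(u) = 1 (N(u) = (2*u)/((2*u)) = (2*u)*(1/(2*u)) = 1)
-25*(-5 + N(-3)*(-5))*(-26) = -25*(-5 + 1*(-5))*(-26) = -25*(-5 - 5)*(-26) = -25*(-10)*(-26) = 250*(-26) = -6500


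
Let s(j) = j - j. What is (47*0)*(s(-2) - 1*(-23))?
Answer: 0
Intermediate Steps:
s(j) = 0
(47*0)*(s(-2) - 1*(-23)) = (47*0)*(0 - 1*(-23)) = 0*(0 + 23) = 0*23 = 0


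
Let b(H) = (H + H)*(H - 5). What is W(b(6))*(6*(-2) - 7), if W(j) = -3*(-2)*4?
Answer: -456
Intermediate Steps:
b(H) = 2*H*(-5 + H) (b(H) = (2*H)*(-5 + H) = 2*H*(-5 + H))
W(j) = 24 (W(j) = 6*4 = 24)
W(b(6))*(6*(-2) - 7) = 24*(6*(-2) - 7) = 24*(-12 - 7) = 24*(-19) = -456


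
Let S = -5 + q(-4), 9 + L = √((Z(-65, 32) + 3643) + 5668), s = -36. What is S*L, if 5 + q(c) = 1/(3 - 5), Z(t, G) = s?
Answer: 189/2 - 105*√371/2 ≈ -916.72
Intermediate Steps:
Z(t, G) = -36
q(c) = -11/2 (q(c) = -5 + 1/(3 - 5) = -5 + 1/(-2) = -5 - ½ = -11/2)
L = -9 + 5*√371 (L = -9 + √((-36 + 3643) + 5668) = -9 + √(3607 + 5668) = -9 + √9275 = -9 + 5*√371 ≈ 87.307)
S = -21/2 (S = -5 - 11/2 = -21/2 ≈ -10.500)
S*L = -21*(-9 + 5*√371)/2 = 189/2 - 105*√371/2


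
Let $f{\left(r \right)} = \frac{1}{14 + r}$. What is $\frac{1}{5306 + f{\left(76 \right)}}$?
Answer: $\frac{90}{477541} \approx 0.00018847$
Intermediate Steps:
$\frac{1}{5306 + f{\left(76 \right)}} = \frac{1}{5306 + \frac{1}{14 + 76}} = \frac{1}{5306 + \frac{1}{90}} = \frac{1}{\frac{477541}{90}} = \frac{90}{477541}$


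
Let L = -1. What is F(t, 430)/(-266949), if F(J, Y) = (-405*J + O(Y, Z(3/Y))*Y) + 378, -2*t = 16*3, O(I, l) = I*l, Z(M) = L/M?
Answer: 79476706/800847 ≈ 99.241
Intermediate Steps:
Z(M) = -1/M
t = -24 (t = -8*3 = -½*48 = -24)
F(J, Y) = 378 - 405*J - Y³/3 (F(J, Y) = (-405*J + (Y*(-1/(3/Y)))*Y) + 378 = (-405*J + (Y*(-Y/3))*Y) + 378 = (-405*J + (-Y²/3)*Y) + 378 = (-405*J - Y³/3) + 378 = 378 - 405*J - Y³/3)
F(t, 430)/(-266949) = (378 - 405*(-24) - ⅓*430³)/(-266949) = (378 + 9720 - ⅓*79507000)*(-1/266949) = (378 + 9720 - 79507000/3)*(-1/266949) = -79476706/3*(-1/266949) = 79476706/800847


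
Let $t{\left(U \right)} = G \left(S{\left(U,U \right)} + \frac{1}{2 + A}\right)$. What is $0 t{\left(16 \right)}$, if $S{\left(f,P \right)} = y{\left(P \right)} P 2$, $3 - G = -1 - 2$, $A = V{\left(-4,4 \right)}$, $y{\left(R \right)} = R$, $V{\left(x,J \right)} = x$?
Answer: $0$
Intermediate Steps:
$A = -4$
$G = 6$ ($G = 3 - \left(-1 - 2\right) = 3 - -3 = 3 + 3 = 6$)
$S{\left(f,P \right)} = 2 P^{2}$ ($S{\left(f,P \right)} = P P 2 = P^{2} \cdot 2 = 2 P^{2}$)
$t{\left(U \right)} = -3 + 12 U^{2}$ ($t{\left(U \right)} = 6 \left(2 U^{2} + \frac{1}{2 - 4}\right) = 6 \left(2 U^{2} + \frac{1}{-2}\right) = 6 \left(2 U^{2} - \frac{1}{2}\right) = 6 \left(- \frac{1}{2} + 2 U^{2}\right) = -3 + 12 U^{2}$)
$0 t{\left(16 \right)} = 0 \left(-3 + 12 \cdot 16^{2}\right) = 0 \left(-3 + 12 \cdot 256\right) = 0 \left(-3 + 3072\right) = 0 \cdot 3069 = 0$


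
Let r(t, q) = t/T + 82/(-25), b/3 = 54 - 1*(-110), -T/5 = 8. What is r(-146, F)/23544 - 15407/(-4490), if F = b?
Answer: 3627440693/1057125600 ≈ 3.4314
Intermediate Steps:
T = -40 (T = -5*8 = -40)
b = 492 (b = 3*(54 - 1*(-110)) = 3*(54 + 110) = 3*164 = 492)
F = 492
r(t, q) = -82/25 - t/40 (r(t, q) = t/(-40) + 82/(-25) = t*(-1/40) + 82*(-1/25) = -t/40 - 82/25 = -82/25 - t/40)
r(-146, F)/23544 - 15407/(-4490) = (-82/25 - 1/40*(-146))/23544 - 15407/(-4490) = (-82/25 + 73/20)*(1/23544) - 15407*(-1/4490) = (37/100)*(1/23544) + 15407/4490 = 37/2354400 + 15407/4490 = 3627440693/1057125600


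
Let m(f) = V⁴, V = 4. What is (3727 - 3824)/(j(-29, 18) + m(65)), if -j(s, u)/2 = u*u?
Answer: 97/392 ≈ 0.24745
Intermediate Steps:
j(s, u) = -2*u² (j(s, u) = -2*u*u = -2*u²)
m(f) = 256 (m(f) = 4⁴ = 256)
(3727 - 3824)/(j(-29, 18) + m(65)) = (3727 - 3824)/(-2*18² + 256) = -97/(-2*324 + 256) = -97/(-648 + 256) = -97/(-392) = -97*(-1/392) = 97/392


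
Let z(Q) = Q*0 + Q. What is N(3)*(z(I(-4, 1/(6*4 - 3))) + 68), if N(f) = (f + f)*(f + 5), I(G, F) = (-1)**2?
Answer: 3312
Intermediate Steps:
I(G, F) = 1
z(Q) = Q (z(Q) = 0 + Q = Q)
N(f) = 2*f*(5 + f) (N(f) = (2*f)*(5 + f) = 2*f*(5 + f))
N(3)*(z(I(-4, 1/(6*4 - 3))) + 68) = (2*3*(5 + 3))*(1 + 68) = (2*3*8)*69 = 48*69 = 3312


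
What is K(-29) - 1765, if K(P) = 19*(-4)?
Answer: -1841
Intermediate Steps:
K(P) = -76
K(-29) - 1765 = -76 - 1765 = -1841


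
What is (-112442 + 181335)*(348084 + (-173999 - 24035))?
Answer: 10337394650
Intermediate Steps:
(-112442 + 181335)*(348084 + (-173999 - 24035)) = 68893*(348084 - 198034) = 68893*150050 = 10337394650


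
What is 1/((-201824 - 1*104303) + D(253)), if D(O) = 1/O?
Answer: -253/77450130 ≈ -3.2666e-6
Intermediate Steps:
1/((-201824 - 1*104303) + D(253)) = 1/((-201824 - 1*104303) + 1/253) = 1/((-201824 - 104303) + 1/253) = 1/(-306127 + 1/253) = 1/(-77450130/253) = -253/77450130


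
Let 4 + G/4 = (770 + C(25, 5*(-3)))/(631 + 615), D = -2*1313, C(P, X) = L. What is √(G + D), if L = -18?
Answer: 9*I*√12648146/623 ≈ 51.377*I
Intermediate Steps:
C(P, X) = -18
D = -2626
G = -8464/623 (G = -16 + 4*((770 - 18)/(631 + 615)) = -16 + 4*(752/1246) = -16 + 4*(752*(1/1246)) = -16 + 4*(376/623) = -16 + 1504/623 = -8464/623 ≈ -13.586)
√(G + D) = √(-8464/623 - 2626) = √(-1644462/623) = 9*I*√12648146/623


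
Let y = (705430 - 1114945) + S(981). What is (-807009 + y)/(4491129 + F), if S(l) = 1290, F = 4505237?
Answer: -607617/4498183 ≈ -0.13508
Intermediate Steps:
y = -408225 (y = (705430 - 1114945) + 1290 = -409515 + 1290 = -408225)
(-807009 + y)/(4491129 + F) = (-807009 - 408225)/(4491129 + 4505237) = -1215234/8996366 = -1215234*1/8996366 = -607617/4498183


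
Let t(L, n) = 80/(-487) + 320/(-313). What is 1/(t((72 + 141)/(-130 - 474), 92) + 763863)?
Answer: 152431/116436220073 ≈ 1.3091e-6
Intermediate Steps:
t(L, n) = -180880/152431 (t(L, n) = 80*(-1/487) + 320*(-1/313) = -80/487 - 320/313 = -180880/152431)
1/(t((72 + 141)/(-130 - 474), 92) + 763863) = 1/(-180880/152431 + 763863) = 1/(116436220073/152431) = 152431/116436220073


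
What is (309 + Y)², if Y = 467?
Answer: 602176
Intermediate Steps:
(309 + Y)² = (309 + 467)² = 776² = 602176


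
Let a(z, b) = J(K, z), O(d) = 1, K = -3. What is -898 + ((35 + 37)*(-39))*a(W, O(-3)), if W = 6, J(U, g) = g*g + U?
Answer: -93562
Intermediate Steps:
J(U, g) = U + g² (J(U, g) = g² + U = U + g²)
a(z, b) = -3 + z²
-898 + ((35 + 37)*(-39))*a(W, O(-3)) = -898 + ((35 + 37)*(-39))*(-3 + 6²) = -898 + (72*(-39))*(-3 + 36) = -898 - 2808*33 = -898 - 92664 = -93562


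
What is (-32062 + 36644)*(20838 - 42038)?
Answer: -97138400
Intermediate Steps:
(-32062 + 36644)*(20838 - 42038) = 4582*(-21200) = -97138400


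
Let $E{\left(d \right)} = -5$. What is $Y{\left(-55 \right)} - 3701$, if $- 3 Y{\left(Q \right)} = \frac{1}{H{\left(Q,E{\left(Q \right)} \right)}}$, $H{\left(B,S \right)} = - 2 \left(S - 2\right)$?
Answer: $- \frac{155443}{42} \approx -3701.0$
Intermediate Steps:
$H{\left(B,S \right)} = 4 - 2 S$ ($H{\left(B,S \right)} = - 2 \left(-2 + S\right) = 4 - 2 S$)
$Y{\left(Q \right)} = - \frac{1}{42}$ ($Y{\left(Q \right)} = - \frac{1}{3 \left(4 - -10\right)} = - \frac{1}{3 \left(4 + 10\right)} = - \frac{1}{3 \cdot 14} = \left(- \frac{1}{3}\right) \frac{1}{14} = - \frac{1}{42}$)
$Y{\left(-55 \right)} - 3701 = - \frac{1}{42} - 3701 = - \frac{155443}{42}$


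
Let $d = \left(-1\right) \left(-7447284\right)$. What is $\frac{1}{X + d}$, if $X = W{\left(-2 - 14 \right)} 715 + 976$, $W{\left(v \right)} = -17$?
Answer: $\frac{1}{7436105} \approx 1.3448 \cdot 10^{-7}$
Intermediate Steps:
$X = -11179$ ($X = \left(-17\right) 715 + 976 = -12155 + 976 = -11179$)
$d = 7447284$
$\frac{1}{X + d} = \frac{1}{-11179 + 7447284} = \frac{1}{7436105}$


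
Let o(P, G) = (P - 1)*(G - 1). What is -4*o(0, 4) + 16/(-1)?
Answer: -4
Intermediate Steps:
o(P, G) = (-1 + G)*(-1 + P) (o(P, G) = (-1 + P)*(-1 + G) = (-1 + G)*(-1 + P))
-4*o(0, 4) + 16/(-1) = -4*(1 - 1*4 - 1*0 + 4*0) + 16/(-1) = -4*(1 - 4 + 0 + 0) + 16*(-1) = -4*(-3) - 16 = 12 - 16 = -4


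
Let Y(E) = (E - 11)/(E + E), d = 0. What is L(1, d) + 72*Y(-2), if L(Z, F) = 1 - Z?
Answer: 234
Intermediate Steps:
Y(E) = (-11 + E)/(2*E) (Y(E) = (-11 + E)/((2*E)) = (-11 + E)*(1/(2*E)) = (-11 + E)/(2*E))
L(1, d) + 72*Y(-2) = (1 - 1*1) + 72*((½)*(-11 - 2)/(-2)) = (1 - 1) + 72*((½)*(-½)*(-13)) = 0 + 72*(13/4) = 0 + 234 = 234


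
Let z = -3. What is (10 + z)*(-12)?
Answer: -84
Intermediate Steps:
(10 + z)*(-12) = (10 - 3)*(-12) = 7*(-12) = -84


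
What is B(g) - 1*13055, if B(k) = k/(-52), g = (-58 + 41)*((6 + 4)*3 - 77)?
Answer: -679659/52 ≈ -13070.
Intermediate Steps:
g = 799 (g = -17*(10*3 - 77) = -17*(30 - 77) = -17*(-47) = 799)
B(k) = -k/52 (B(k) = k*(-1/52) = -k/52)
B(g) - 1*13055 = -1/52*799 - 1*13055 = -799/52 - 13055 = -679659/52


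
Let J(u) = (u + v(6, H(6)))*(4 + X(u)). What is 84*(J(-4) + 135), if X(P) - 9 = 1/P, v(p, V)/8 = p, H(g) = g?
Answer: 58464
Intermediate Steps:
v(p, V) = 8*p
X(P) = 9 + 1/P
J(u) = (13 + 1/u)*(48 + u) (J(u) = (u + 8*6)*(4 + (9 + 1/u)) = (u + 48)*(13 + 1/u) = (48 + u)*(13 + 1/u) = (13 + 1/u)*(48 + u))
84*(J(-4) + 135) = 84*((625 + 13*(-4) + 48/(-4)) + 135) = 84*((625 - 52 + 48*(-¼)) + 135) = 84*((625 - 52 - 12) + 135) = 84*(561 + 135) = 84*696 = 58464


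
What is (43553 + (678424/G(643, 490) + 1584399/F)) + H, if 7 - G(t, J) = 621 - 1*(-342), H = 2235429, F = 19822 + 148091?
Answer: 30476732670119/13377069 ≈ 2.2783e+6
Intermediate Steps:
F = 167913
G(t, J) = -956 (G(t, J) = 7 - (621 - 1*(-342)) = 7 - (621 + 342) = 7 - 1*963 = 7 - 963 = -956)
(43553 + (678424/G(643, 490) + 1584399/F)) + H = (43553 + (678424/(-956) + 1584399/167913)) + 2235429 = (43553 + (678424*(-1/956) + 1584399*(1/167913))) + 2235429 = (43553 + (-169606/239 + 528133/55971)) + 2235429 = (43553 - 9366793639/13377069) + 2235429 = 573244692518/13377069 + 2235429 = 30476732670119/13377069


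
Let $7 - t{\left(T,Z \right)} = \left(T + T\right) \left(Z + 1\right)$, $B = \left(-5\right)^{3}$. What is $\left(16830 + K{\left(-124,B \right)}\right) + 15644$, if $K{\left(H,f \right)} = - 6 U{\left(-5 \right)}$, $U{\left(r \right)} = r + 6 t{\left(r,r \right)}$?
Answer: $33692$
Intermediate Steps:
$B = -125$
$t{\left(T,Z \right)} = 7 - 2 T \left(1 + Z\right)$ ($t{\left(T,Z \right)} = 7 - \left(T + T\right) \left(Z + 1\right) = 7 - 2 T \left(1 + Z\right)$)
$U{\left(r \right)} = 42 - 12 r^{2} - 11 r$ ($U{\left(r \right)} = r + 6 \left(7 - 2 r - 2 r r\right) = r + 6 \left(7 - 2 r - 2 r^{2}\right) = r - \left(-42 + 12 r + 12 r^{2}\right) = 42 - 12 r^{2} - 11 r$)
$K{\left(H,f \right)} = 1218$ ($K{\left(H,f \right)} = - 6 \left(42 - 12 \left(-5\right)^{2} - -55\right) = - 6 \left(42 - 300 + 55\right) = \left(-6\right) \left(-203\right) = 1218$)
$\left(16830 + K{\left(-124,B \right)}\right) + 15644 = \left(16830 + 1218\right) + 15644 = 18048 + 15644 = 33692$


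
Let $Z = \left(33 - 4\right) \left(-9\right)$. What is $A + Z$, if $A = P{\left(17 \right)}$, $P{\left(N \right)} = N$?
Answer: $-244$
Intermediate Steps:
$Z = -261$ ($Z = 29 \left(-9\right) = -261$)
$A = 17$
$A + Z = 17 - 261 = -244$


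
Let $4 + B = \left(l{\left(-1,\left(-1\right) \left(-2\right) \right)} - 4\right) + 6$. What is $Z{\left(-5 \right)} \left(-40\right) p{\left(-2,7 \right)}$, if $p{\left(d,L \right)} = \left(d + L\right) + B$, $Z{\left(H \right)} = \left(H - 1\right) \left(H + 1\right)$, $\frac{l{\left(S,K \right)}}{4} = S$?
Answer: $960$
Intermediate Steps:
$l{\left(S,K \right)} = 4 S$
$B = -6$ ($B = -4 + \left(\left(4 \left(-1\right) - 4\right) + 6\right) = -4 + \left(\left(-4 - 4\right) + 6\right) = -4 + \left(-8 + 6\right) = -4 - 2 = -6$)
$Z{\left(H \right)} = \left(1 + H\right) \left(-1 + H\right)$ ($Z{\left(H \right)} = \left(-1 + H\right) \left(1 + H\right) = \left(1 + H\right) \left(-1 + H\right)$)
$p{\left(d,L \right)} = -6 + L + d$ ($p{\left(d,L \right)} = \left(d + L\right) - 6 = \left(L + d\right) - 6 = -6 + L + d$)
$Z{\left(-5 \right)} \left(-40\right) p{\left(-2,7 \right)} = \left(-1 + \left(-5\right)^{2}\right) \left(-40\right) \left(-6 + 7 - 2\right) = \left(-1 + 25\right) \left(-40\right) \left(-1\right) = 24 \left(-40\right) \left(-1\right) = \left(-960\right) \left(-1\right) = 960$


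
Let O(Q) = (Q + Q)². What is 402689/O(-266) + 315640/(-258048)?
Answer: 2324521/11644416 ≈ 0.19963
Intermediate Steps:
O(Q) = 4*Q² (O(Q) = (2*Q)² = 4*Q²)
402689/O(-266) + 315640/(-258048) = 402689/((4*(-266)²)) + 315640/(-258048) = 402689/((4*70756)) + 315640*(-1/258048) = 402689/283024 - 39455/32256 = 402689*(1/283024) - 39455/32256 = 57527/40432 - 39455/32256 = 2324521/11644416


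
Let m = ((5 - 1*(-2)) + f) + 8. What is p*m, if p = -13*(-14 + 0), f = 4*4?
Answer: 5642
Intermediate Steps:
f = 16
m = 31 (m = ((5 - 1*(-2)) + 16) + 8 = ((5 + 2) + 16) + 8 = (7 + 16) + 8 = 23 + 8 = 31)
p = 182 (p = -13*(-14) = 182)
p*m = 182*31 = 5642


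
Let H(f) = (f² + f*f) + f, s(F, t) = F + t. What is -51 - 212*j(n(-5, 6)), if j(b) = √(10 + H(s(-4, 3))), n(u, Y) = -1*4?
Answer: -51 - 212*√11 ≈ -754.12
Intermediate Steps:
H(f) = f + 2*f² (H(f) = (f² + f²) + f = 2*f² + f = f + 2*f²)
n(u, Y) = -4
j(b) = √11 (j(b) = √(10 + (-4 + 3)*(1 + 2*(-4 + 3))) = √(10 - (1 + 2*(-1))) = √(10 - (1 - 2)) = √(10 - 1*(-1)) = √(10 + 1) = √11)
-51 - 212*j(n(-5, 6)) = -51 - 212*√11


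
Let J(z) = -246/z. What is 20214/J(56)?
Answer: -188664/41 ≈ -4601.6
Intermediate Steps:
20214/J(56) = 20214/((-246/56)) = 20214/((-246*1/56)) = 20214/(-123/28) = 20214*(-28/123) = -188664/41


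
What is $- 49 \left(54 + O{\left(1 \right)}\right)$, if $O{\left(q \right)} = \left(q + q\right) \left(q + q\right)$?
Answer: $-2842$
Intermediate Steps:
$O{\left(q \right)} = 4 q^{2}$ ($O{\left(q \right)} = 2 q 2 q = 4 q^{2}$)
$- 49 \left(54 + O{\left(1 \right)}\right) = - 49 \left(54 + 4 \cdot 1^{2}\right) = - 49 \left(54 + 4 \cdot 1\right) = - 49 \left(54 + 4\right) = \left(-49\right) 58 = -2842$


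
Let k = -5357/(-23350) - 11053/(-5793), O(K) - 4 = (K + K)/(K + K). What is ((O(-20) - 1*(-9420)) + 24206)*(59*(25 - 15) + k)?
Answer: 2693721529013281/135266550 ≈ 1.9914e+7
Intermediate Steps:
O(K) = 5 (O(K) = 4 + (K + K)/(K + K) = 4 + (2*K)/((2*K)) = 4 + (2*K)*(1/(2*K)) = 4 + 1 = 5)
k = 289120651/135266550 (k = -5357*(-1/23350) - 11053*(-1/5793) = 5357/23350 + 11053/5793 = 289120651/135266550 ≈ 2.1374)
((O(-20) - 1*(-9420)) + 24206)*(59*(25 - 15) + k) = ((5 - 1*(-9420)) + 24206)*(59*(25 - 15) + 289120651/135266550) = ((5 + 9420) + 24206)*(59*10 + 289120651/135266550) = (9425 + 24206)*(590 + 289120651/135266550) = 33631*(80096385151/135266550) = 2693721529013281/135266550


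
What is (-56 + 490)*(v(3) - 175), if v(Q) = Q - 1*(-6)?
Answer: -72044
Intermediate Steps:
v(Q) = 6 + Q (v(Q) = Q + 6 = 6 + Q)
(-56 + 490)*(v(3) - 175) = (-56 + 490)*((6 + 3) - 175) = 434*(9 - 175) = 434*(-166) = -72044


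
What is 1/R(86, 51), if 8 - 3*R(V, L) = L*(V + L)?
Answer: -3/6979 ≈ -0.00042986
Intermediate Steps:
R(V, L) = 8/3 - L*(L + V)/3 (R(V, L) = 8/3 - L*(V + L)/3 = 8/3 - L*(L + V)/3)
1/R(86, 51) = 1/(8/3 - 1/3*51**2 - 1/3*51*86) = 1/(8/3 - 1/3*2601 - 1462) = 1/(8/3 - 867 - 1462) = 1/(-6979/3) = -3/6979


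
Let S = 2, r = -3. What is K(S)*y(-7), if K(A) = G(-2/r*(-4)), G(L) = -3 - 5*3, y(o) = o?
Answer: 126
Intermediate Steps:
G(L) = -18 (G(L) = -3 - 15 = -18)
K(A) = -18
K(S)*y(-7) = -18*(-7) = 126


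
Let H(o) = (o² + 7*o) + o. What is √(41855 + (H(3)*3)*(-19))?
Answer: √39974 ≈ 199.94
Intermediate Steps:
H(o) = o² + 8*o
√(41855 + (H(3)*3)*(-19)) = √(41855 + ((3*(8 + 3))*3)*(-19)) = √(41855 + ((3*11)*3)*(-19)) = √(41855 + (33*3)*(-19)) = √(41855 + 99*(-19)) = √(41855 - 1881) = √39974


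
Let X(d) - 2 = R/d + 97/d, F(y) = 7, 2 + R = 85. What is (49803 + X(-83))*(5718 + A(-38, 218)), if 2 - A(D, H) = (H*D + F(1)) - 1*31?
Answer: 57986631780/83 ≈ 6.9863e+8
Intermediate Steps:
R = 83 (R = -2 + 85 = 83)
X(d) = 2 + 180/d (X(d) = 2 + (83/d + 97/d) = 2 + 180/d)
A(D, H) = 26 - D*H (A(D, H) = 2 - ((H*D + 7) - 1*31) = 2 - ((D*H + 7) - 31) = 2 - ((7 + D*H) - 31) = 2 - (-24 + D*H) = 2 + (24 - D*H) = 26 - D*H)
(49803 + X(-83))*(5718 + A(-38, 218)) = (49803 + (2 + 180/(-83)))*(5718 + (26 - 1*(-38)*218)) = (49803 + (2 + 180*(-1/83)))*(5718 + (26 + 8284)) = (49803 + (2 - 180/83))*(5718 + 8310) = (49803 - 14/83)*14028 = (4133635/83)*14028 = 57986631780/83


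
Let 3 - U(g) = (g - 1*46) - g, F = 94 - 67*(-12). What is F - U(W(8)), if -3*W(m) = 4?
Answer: 849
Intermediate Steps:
W(m) = -4/3 (W(m) = -⅓*4 = -4/3)
F = 898 (F = 94 + 804 = 898)
U(g) = 49 (U(g) = 3 - ((g - 1*46) - g) = 3 - ((g - 46) - g) = 3 - ((-46 + g) - g) = 3 - 1*(-46) = 3 + 46 = 49)
F - U(W(8)) = 898 - 1*49 = 898 - 49 = 849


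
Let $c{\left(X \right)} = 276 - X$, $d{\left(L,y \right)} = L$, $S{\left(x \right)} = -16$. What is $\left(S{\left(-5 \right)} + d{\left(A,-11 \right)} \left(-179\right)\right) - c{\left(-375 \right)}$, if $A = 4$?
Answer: $-1383$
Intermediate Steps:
$\left(S{\left(-5 \right)} + d{\left(A,-11 \right)} \left(-179\right)\right) - c{\left(-375 \right)} = \left(-16 + 4 \left(-179\right)\right) - \left(276 - -375\right) = \left(-16 - 716\right) - \left(276 + 375\right) = -732 - 651 = -1383$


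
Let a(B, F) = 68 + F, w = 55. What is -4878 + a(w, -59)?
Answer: -4869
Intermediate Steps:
-4878 + a(w, -59) = -4878 + (68 - 59) = -4878 + 9 = -4869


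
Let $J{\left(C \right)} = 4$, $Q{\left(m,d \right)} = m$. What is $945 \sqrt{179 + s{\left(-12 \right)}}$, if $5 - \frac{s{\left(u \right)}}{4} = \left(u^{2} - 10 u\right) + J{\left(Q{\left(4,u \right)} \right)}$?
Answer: $2835 i \sqrt{97} \approx 27922.0 i$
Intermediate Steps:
$s{\left(u \right)} = 4 - 4 u^{2} + 40 u$ ($s{\left(u \right)} = 20 - 4 \left(\left(u^{2} - 10 u\right) + 4\right) = 20 - 4 \left(4 + u^{2} - 10 u\right) = 20 - \left(16 - 40 u + 4 u^{2}\right) = 4 - 4 u^{2} + 40 u$)
$945 \sqrt{179 + s{\left(-12 \right)}} = 945 \sqrt{179 + \left(4 - 4 \left(-12\right)^{2} + 40 \left(-12\right)\right)} = 945 \sqrt{179 - 1052} = 945 \sqrt{-873} = 945 \cdot 3 i \sqrt{97} = 2835 i \sqrt{97}$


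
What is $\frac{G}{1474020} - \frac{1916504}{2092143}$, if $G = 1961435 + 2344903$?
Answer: $\frac{343583870903}{171325590270} \approx 2.0054$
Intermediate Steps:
$G = 4306338$
$\frac{G}{1474020} - \frac{1916504}{2092143} = \frac{4306338}{1474020} - \frac{1916504}{2092143} = 4306338 \cdot \frac{1}{1474020} - \frac{1916504}{2092143} = \frac{239241}{81890} - \frac{1916504}{2092143} = \frac{343583870903}{171325590270}$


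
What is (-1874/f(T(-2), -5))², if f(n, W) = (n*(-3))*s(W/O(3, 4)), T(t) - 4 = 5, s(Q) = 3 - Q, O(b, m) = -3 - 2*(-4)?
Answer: 877969/2916 ≈ 301.09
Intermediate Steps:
O(b, m) = 5 (O(b, m) = -3 + 8 = 5)
T(t) = 9 (T(t) = 4 + 5 = 9)
f(n, W) = -3*n*(3 - W/5) (f(n, W) = (n*(-3))*(3 - W/5) = (-3*n)*(3 - W/5) = -3*n*(3 - W/5))
(-1874/f(T(-2), -5))² = (-1874*5/(27*(-15 - 5)))² = (-1874/((⅗)*9*(-20)))² = (-1874/(-108))² = (-1874*(-1/108))² = (937/54)² = 877969/2916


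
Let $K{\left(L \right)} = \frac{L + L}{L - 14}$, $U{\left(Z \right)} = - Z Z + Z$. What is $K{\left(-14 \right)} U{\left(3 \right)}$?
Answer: $-6$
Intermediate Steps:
$U{\left(Z \right)} = Z - Z^{2}$ ($U{\left(Z \right)} = - Z^{2} + Z = Z - Z^{2}$)
$K{\left(L \right)} = \frac{2 L}{-14 + L}$
$K{\left(-14 \right)} U{\left(3 \right)} = 2 \left(-14\right) \frac{1}{-14 - 14} \cdot 3 \left(1 - 3\right) = 2 \left(-14\right) \frac{1}{-28} \cdot 3 \left(1 - 3\right) = 2 \left(-14\right) \left(- \frac{1}{28}\right) 3 \left(-2\right) = 1 \left(-6\right) = -6$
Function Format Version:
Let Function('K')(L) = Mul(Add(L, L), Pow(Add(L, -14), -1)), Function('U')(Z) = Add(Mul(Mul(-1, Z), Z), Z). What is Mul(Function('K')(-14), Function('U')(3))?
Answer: -6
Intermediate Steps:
Function('U')(Z) = Add(Z, Mul(-1, Pow(Z, 2))) (Function('U')(Z) = Add(Mul(-1, Pow(Z, 2)), Z) = Add(Z, Mul(-1, Pow(Z, 2))))
Function('K')(L) = Mul(2, L, Pow(Add(-14, L), -1)) (Function('K')(L) = Mul(Mul(2, L), Pow(Add(-14, L), -1)) = Mul(2, L, Pow(Add(-14, L), -1)))
Mul(Function('K')(-14), Function('U')(3)) = Mul(Mul(2, -14, Pow(Add(-14, -14), -1)), Mul(3, Add(1, Mul(-1, 3)))) = Mul(Mul(2, -14, Pow(-28, -1)), Mul(3, Add(1, -3))) = Mul(Mul(2, -14, Rational(-1, 28)), Mul(3, -2)) = Mul(1, -6) = -6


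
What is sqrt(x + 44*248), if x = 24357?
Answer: sqrt(35269) ≈ 187.80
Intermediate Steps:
sqrt(x + 44*248) = sqrt(24357 + 44*248) = sqrt(24357 + 10912) = sqrt(35269)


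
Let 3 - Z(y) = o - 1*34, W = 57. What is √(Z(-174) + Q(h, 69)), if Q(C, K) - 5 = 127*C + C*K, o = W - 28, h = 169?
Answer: √33137 ≈ 182.04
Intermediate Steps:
o = 29 (o = 57 - 28 = 29)
Q(C, K) = 5 + 127*C + C*K (Q(C, K) = 5 + (127*C + C*K) = 5 + 127*C + C*K)
Z(y) = 8 (Z(y) = 3 - (29 - 1*34) = 3 - (29 - 34) = 3 - 1*(-5) = 3 + 5 = 8)
√(Z(-174) + Q(h, 69)) = √(8 + (5 + 127*169 + 169*69)) = √(8 + (5 + 21463 + 11661)) = √(8 + 33129) = √33137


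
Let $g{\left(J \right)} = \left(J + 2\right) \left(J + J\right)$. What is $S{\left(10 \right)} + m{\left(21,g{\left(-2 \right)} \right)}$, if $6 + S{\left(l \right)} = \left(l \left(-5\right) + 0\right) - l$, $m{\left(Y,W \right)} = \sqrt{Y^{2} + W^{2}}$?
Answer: $-45$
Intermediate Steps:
$g{\left(J \right)} = 2 J \left(2 + J\right)$ ($g{\left(J \right)} = \left(2 + J\right) 2 J = 2 J \left(2 + J\right)$)
$m{\left(Y,W \right)} = \sqrt{W^{2} + Y^{2}}$
$S{\left(l \right)} = -6 - 6 l$ ($S{\left(l \right)} = -6 - \left(l - l \left(-5\right)\right) = -6 + \left(\left(- 5 l + 0\right) - l\right) = -6 - 6 l$)
$S{\left(10 \right)} + m{\left(21,g{\left(-2 \right)} \right)} = \left(-6 - 60\right) + \sqrt{\left(2 \left(-2\right) \left(2 - 2\right)\right)^{2} + 21^{2}} = \left(-6 - 60\right) + \sqrt{\left(2 \left(-2\right) 0\right)^{2} + 441} = -66 + \sqrt{0^{2} + 441} = -66 + \sqrt{0 + 441} = -66 + \sqrt{441} = -66 + 21 = -45$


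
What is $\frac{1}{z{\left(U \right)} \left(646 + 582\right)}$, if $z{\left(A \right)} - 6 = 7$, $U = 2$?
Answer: $\frac{1}{15964} \approx 6.2641 \cdot 10^{-5}$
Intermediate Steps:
$z{\left(A \right)} = 13$ ($z{\left(A \right)} = 6 + 7 = 13$)
$\frac{1}{z{\left(U \right)} \left(646 + 582\right)} = \frac{1}{13 \left(646 + 582\right)} = \frac{1}{13 \cdot 1228} = \frac{1}{15964}$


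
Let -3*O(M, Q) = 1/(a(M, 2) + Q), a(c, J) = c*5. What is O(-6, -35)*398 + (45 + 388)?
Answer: 84833/195 ≈ 435.04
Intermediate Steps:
a(c, J) = 5*c
O(M, Q) = -1/(3*(Q + 5*M)) (O(M, Q) = -1/(3*(5*M + Q)) = -1/(3*(Q + 5*M)))
O(-6, -35)*398 + (45 + 388) = -1/(3*(-35) + 15*(-6))*398 + (45 + 388) = -1/(-105 - 90)*398 + 433 = -1/(-195)*398 + 433 = -1*(-1/195)*398 + 433 = (1/195)*398 + 433 = 398/195 + 433 = 84833/195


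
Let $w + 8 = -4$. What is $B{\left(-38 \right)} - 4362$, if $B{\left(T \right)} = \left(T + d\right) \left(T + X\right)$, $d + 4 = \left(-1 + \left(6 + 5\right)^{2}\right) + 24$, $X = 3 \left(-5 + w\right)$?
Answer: $-13440$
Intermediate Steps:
$w = -12$ ($w = -8 - 4 = -12$)
$X = -51$ ($X = 3 \left(-5 - 12\right) = 3 \left(-17\right) = -51$)
$d = 140$ ($d = -4 - \left(-23 - \left(6 + 5\right)^{2}\right) = -4 + \left(\left(-1 + 11^{2}\right) + 24\right) = -4 + \left(\left(-1 + 121\right) + 24\right) = -4 + \left(120 + 24\right) = -4 + 144 = 140$)
$B{\left(T \right)} = \left(-51 + T\right) \left(140 + T\right)$ ($B{\left(T \right)} = \left(T + 140\right) \left(T - 51\right) = \left(140 + T\right) \left(-51 + T\right) = \left(-51 + T\right) \left(140 + T\right)$)
$B{\left(-38 \right)} - 4362 = \left(-7140 + \left(-38\right)^{2} + 89 \left(-38\right)\right) - 4362 = \left(-7140 + 1444 - 3382\right) - 4362 = -9078 - 4362 = -13440$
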